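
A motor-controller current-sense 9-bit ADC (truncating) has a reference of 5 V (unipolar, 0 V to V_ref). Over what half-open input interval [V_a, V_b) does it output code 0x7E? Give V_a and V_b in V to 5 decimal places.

[1.23047 V, 1.24023 V)

LSB = 5/2^9 = 9.766 mV.
Code 0x7E = 126 decimal.
V_a = V_low + 126·LSB = 1.23047 V; V_b = V_low + 127·LSB = 1.24023 V.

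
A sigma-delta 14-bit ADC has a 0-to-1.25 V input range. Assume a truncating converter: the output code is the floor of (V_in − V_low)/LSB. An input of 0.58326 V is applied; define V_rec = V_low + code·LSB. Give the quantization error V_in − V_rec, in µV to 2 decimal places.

One LSB is 1.25 V / 16384 = 76.29 µV.
(V_in − V_low)/LSB = (0.58326 − 0)/7.62939e-05 = 7644.9055 → code 7644 (floor).
Code 7644 maps back to 0 + 7644×7.62939e-05 V = 0.58319092 V.
V_in − V_rec = 6.9082e-05 V = 69.08 µV.

69.08 µV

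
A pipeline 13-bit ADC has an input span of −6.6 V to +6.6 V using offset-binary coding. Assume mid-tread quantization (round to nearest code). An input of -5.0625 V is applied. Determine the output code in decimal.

LSB = 13.2 V / 8192 = 1.611 mV.
(V_in − V_low)/LSB = (-5.0625 − (−6.6)) / 0.00161133 = 954.182.
Round → code 954.

code 954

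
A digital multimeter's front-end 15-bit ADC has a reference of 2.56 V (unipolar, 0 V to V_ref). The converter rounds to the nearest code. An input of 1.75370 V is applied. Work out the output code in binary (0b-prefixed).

Full-scale span = 2.56 V; LSB = 2.56/2^15 = 78.12 µV.
(1.75370 − 0) / 7.8125e-05 = 22447.360 LSBs.
So the output code is 22447.
In binary (0b-prefixed): 0b101011110101111.

code 0b101011110101111 (decimal 22447)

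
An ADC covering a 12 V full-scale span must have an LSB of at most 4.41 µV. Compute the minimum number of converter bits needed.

22 bits

Number of steps required ≥ 12 V / 4.41 µV = 2721088.44.
Need 2^N ≥ 2721088.44; 2^21 = 2097152, 2^22 = 4194304.
Minimum N = 22.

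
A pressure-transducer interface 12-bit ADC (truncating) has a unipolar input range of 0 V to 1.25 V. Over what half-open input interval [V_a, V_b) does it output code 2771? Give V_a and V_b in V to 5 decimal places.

[0.84564 V, 0.84595 V)

LSB = 1.25/2^12 = 305.18 µV.
V_a = V_low + 2771·LSB = 0.845642 V; V_b = V_low + 2772·LSB = 0.845947 V.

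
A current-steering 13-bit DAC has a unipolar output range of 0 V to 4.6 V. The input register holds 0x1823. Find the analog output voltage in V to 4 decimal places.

LSB = 4.6 V / 2^13 = 0.562 mV.
Code 0x1823 = 6179 decimal.
V_out = 0 + 6179 × 0.000561523 V = 3.46965 V.

3.4697 V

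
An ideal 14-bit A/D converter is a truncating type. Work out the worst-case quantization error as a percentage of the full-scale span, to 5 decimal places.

Truncating → worst-case error = 1 LSB = V_FS/2^14, so 100/16384 = 0.00610352 % of full scale.

0.00610 %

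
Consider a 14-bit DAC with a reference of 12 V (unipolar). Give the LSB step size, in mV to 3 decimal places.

Full-scale span = 12 V.
LSB = 12 / 2^14 = 12 / 16384 = 0.000732422 V = 0.732 mV.

0.732 mV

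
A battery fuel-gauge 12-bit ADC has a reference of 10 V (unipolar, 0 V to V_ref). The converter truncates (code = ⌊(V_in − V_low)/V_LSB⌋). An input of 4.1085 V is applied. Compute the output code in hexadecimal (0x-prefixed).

code 0x692 (decimal 1682)

Full-scale span = 10 V; LSB = 10/2^12 = 2.441 mV.
(V_in − V_low)/LSB = (4.1085 − 0) / 0.00244141 = 1682.842.
Floor → code 1682.
In hexadecimal (0x-prefixed): 0x692.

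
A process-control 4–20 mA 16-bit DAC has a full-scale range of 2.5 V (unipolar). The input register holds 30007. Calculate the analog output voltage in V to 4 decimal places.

LSB = 2.5 V / 2^16 = 38.15 µV.
V_out = 0 + 30007 × 3.8147e-05 V = 1.14468 V.

1.1447 V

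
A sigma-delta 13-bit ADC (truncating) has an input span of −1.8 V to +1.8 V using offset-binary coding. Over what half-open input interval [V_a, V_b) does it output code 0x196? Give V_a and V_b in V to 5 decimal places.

[-1.62158 V, -1.62114 V)

LSB = 3.6/2^13 = 439.45 µV.
Code 0x196 = 406 decimal.
V_a = V_low + 406·LSB = -1.62158 V; V_b = V_low + 407·LSB = -1.62114 V.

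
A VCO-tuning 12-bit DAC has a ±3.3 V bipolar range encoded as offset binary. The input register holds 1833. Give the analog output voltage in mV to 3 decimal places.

LSB = 6.6 V / 2^12 = 1.611 mV.
V_out = (−3.3) + 1833 × 0.00161133 V = -0.346436 V.
= -346.436 mV.

-346.436 mV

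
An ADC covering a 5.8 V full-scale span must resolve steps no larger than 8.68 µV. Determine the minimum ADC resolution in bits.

20 bits

Number of steps required ≥ 5.8 V / 8.68 µV = 668202.76.
Need 2^N ≥ 668202.76; 2^19 = 524288, 2^20 = 1048576.
Minimum N = 20.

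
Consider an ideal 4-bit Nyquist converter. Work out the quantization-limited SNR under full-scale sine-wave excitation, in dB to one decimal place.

SNR ≈ 6.02·N + 1.76 dB = 6.02·4 + 1.76 = 25.84 dB.

25.8 dB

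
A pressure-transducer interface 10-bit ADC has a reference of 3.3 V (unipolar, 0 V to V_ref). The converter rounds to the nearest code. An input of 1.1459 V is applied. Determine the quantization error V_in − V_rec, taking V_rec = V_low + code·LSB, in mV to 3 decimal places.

-1.366 mV

Step size: 3.3 V ÷ 2^10 = 3.223 mV.
(1.1459 − 0)/0.00322266 = 355.5762; round gives code 356.
V_rec = 0 + 356·0.00322266 = 1.1472656 V.
V_in − V_rec = -0.00136563 V = -1.366 mV.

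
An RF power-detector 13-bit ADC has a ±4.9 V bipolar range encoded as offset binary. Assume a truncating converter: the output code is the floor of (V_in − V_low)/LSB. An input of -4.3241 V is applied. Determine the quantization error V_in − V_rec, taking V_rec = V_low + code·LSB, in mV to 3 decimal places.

0.485 mV

One LSB is 9.8 V / 8192 = 1.196 mV.
(V_in − V_low)/LSB = (-4.3241 − (−4.9))/0.00119629 = 481.4054 → code 481 (floor).
V_rec = (−4.9) + 481·0.00119629 = -4.324585 V.
Error = -4.3241 − (−4.324585) = 0.000484961 V = 0.485 mV.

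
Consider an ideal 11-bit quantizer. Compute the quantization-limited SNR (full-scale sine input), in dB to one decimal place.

68.0 dB

SNR ≈ 6.02·N + 1.76 dB = 6.02·11 + 1.76 = 67.98 dB.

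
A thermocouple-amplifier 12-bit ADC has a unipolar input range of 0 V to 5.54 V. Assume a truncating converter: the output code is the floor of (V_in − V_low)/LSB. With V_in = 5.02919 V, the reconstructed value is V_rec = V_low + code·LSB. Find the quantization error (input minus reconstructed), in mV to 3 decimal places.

Step size: 5.54 V ÷ 2^12 = 1.353 mV.
(5.02919 − 0)/0.00135254 = 3718.3325; ⌊·⌋ gives code 3718.
Code 3718 maps back to 0 + 3718×0.00135254 V = 5.0287402 V.
Error = 5.02919 − 5.0287402 = 0.000449766 V = 0.450 mV.

0.450 mV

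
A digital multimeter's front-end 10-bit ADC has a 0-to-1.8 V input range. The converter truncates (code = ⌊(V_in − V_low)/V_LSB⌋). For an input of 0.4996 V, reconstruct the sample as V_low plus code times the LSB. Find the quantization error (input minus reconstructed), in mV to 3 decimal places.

0.381 mV

One LSB is 1.8 V / 1024 = 1.758 mV.
(0.4996 − 0)/0.00175781 = 284.2169; ⌊·⌋ gives code 284.
V_rec = 0 + 284·0.00175781 = 0.49921875 V.
V_in − V_rec = 0.00038125 V = 0.381 mV.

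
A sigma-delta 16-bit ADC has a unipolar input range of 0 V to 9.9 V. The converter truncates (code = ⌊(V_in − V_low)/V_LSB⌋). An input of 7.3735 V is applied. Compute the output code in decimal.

code 48811

Full-scale span = 9.9 V; LSB = 9.9/2^16 = 151.06 µV.
Input sits at 48811.080 steps above V_low.
Floor → code 48811.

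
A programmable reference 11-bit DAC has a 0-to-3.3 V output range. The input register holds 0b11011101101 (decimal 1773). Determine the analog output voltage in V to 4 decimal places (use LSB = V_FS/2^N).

2.8569 V

LSB = 3.3 V / 2^11 = 1.611 mV.
Code 0b11011101101 = 1773 decimal.
V_out = 0 + 1773 × 0.00161133 V = 2.85688 V.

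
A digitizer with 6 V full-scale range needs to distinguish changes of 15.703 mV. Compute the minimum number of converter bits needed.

Number of steps required ≥ 6 V / 15.703 mV = 382.09.
Need 2^N ≥ 382.09; 2^8 = 256, 2^9 = 512.
Minimum N = 9.

9 bits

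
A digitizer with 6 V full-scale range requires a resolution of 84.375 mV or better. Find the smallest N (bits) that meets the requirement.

Number of steps required ≥ 6 V / 84.375 mV = 71.11.
Need 2^N ≥ 71.11; 2^6 = 64, 2^7 = 128.
Minimum N = 7.

7 bits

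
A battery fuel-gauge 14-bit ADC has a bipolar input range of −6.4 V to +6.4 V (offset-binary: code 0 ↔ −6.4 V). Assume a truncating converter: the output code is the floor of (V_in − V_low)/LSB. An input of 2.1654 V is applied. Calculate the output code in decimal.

Full-scale span = 12.8 V; LSB = 12.8/2^14 = 0.781 mV.
(2.1654 − (−6.4)) / 0.00078125 = 10963.712 LSBs.
⌊·⌋(10963.712) = 10963.

code 10963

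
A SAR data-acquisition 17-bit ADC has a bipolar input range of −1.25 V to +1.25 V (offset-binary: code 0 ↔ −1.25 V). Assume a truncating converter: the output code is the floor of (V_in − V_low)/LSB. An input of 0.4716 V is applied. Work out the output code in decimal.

code 90261

With 131072 levels over 2.5 V, one step is 19.07 µV.
(0.4716 − (−1.25)) / 1.90735e-05 = 90261.422 LSBs.
So the output code is 90261.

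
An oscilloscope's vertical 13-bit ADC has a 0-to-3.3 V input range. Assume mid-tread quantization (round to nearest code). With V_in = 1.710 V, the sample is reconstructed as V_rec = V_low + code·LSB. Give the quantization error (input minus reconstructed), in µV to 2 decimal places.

-21.97 µV

One LSB is 3.3 V / 8192 = 402.83 µV.
(1.710 − 0)/0.000402832 = 4244.9455; round gives code 4245.
Code 4245 maps back to 0 + 4245×0.000402832 V = 1.710022 V.
Difference: -2.19727e-05 V → -21.97 µV.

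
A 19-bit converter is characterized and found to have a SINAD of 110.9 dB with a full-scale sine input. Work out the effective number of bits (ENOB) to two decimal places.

18.13 bits

ENOB = (SINAD − 1.76) / 6.02 = (110.9 − 1.76)/6.02 = 18.130.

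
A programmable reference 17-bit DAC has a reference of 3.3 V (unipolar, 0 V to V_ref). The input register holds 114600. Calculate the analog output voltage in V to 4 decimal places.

LSB = 3.3 V / 2^17 = 25.18 µV.
V_out = 0 + 114600 × 2.5177e-05 V = 2.88528 V.

2.8853 V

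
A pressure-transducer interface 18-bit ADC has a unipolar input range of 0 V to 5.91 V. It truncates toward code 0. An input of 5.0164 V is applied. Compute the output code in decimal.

code 222507

Full-scale span = 5.91 V; LSB = 5.91/2^18 = 22.54 µV.
(5.0164 − 0) / 2.25449e-05 = 222507.472 LSBs.
⌊·⌋(222507.472) = 222507.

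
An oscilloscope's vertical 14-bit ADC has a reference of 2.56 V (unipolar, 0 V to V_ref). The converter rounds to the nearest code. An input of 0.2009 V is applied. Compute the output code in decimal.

code 1286

With 16384 levels over 2.56 V, one step is 156.25 µV.
(V_in − V_low)/LSB = (0.2009 − 0) / 0.00015625 = 1285.760.
Round → code 1286.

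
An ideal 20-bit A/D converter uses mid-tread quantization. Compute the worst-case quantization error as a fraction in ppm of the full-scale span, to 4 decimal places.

Rounding → worst-case error = ½ LSB = V_FS/2^21, so 1e+06/2097152 = 0.476837 ppm of full scale.

0.4768 ppm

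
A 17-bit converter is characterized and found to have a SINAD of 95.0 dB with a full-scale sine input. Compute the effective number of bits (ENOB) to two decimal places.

15.49 bits

ENOB = (SINAD − 1.76) / 6.02 = (95.0 − 1.76)/6.02 = 15.488.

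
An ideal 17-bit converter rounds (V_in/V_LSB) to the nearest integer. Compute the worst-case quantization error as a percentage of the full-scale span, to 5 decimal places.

0.00038 %

Rounding → worst-case error = ½ LSB = V_FS/2^18, so 100/262144 = 0.00038147 % of full scale.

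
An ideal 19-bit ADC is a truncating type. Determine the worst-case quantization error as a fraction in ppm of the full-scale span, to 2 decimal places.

1.91 ppm

Truncating → worst-case error = 1 LSB = V_FS/2^19, so 1e+06/524288 = 1.90735 ppm of full scale.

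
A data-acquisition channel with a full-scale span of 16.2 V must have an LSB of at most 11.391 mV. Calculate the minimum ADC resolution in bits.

Number of steps required ≥ 16.2 V / 11.391 mV = 1422.18.
Need 2^N ≥ 1422.18; 2^10 = 1024, 2^11 = 2048.
Minimum N = 11.

11 bits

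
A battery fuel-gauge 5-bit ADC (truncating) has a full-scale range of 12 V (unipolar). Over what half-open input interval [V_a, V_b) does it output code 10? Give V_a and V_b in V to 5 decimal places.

[3.75000 V, 4.12500 V)

LSB = 12/2^5 = 375.000 mV.
V_a = V_low + 10·LSB = 3.75 V; V_b = V_low + 11·LSB = 4.125 V.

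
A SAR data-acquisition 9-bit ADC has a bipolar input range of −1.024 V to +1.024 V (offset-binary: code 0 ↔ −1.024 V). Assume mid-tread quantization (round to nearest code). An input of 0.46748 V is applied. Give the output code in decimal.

code 373

LSB = 2.048 V / 512 = 4.000 mV.
(V_in − V_low)/LSB = (0.46748 − (−1.024)) / 0.004 = 372.870.
Round → code 373.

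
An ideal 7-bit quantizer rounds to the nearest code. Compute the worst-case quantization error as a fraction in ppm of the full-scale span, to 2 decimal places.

3906.25 ppm

Rounding → worst-case error = ½ LSB = V_FS/2^8, so 1e+06/256 = 3906.25 ppm of full scale.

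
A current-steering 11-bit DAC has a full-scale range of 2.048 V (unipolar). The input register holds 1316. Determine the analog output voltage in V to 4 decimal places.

LSB = 2.048 V / 2^11 = 1.000 mV.
V_out = 0 + 1316 × 0.001 V = 1.316 V.

1.3160 V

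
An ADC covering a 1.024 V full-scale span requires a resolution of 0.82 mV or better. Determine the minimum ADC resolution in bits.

11 bits

Number of steps required ≥ 1.024 V / 0.82 mV = 1248.78.
Need 2^N ≥ 1248.78; 2^10 = 1024, 2^11 = 2048.
Minimum N = 11.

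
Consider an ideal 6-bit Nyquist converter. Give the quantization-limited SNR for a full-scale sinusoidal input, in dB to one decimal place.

37.9 dB

SNR ≈ 6.02·N + 1.76 dB = 6.02·6 + 1.76 = 37.88 dB.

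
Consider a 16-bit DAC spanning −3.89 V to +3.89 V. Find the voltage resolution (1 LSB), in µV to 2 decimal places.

Full-scale span = 7.78 V.
LSB = 7.78 / 2^16 = 7.78 / 65536 = 0.000118713 V = 118.71 µV.

118.71 µV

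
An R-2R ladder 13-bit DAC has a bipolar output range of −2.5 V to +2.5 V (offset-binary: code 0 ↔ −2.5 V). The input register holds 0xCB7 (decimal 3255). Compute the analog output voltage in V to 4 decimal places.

-0.5133 V

LSB = 5 V / 2^13 = 0.610 mV.
Code 0xCB7 = 3255 decimal.
V_out = (−2.5) + 3255 × 0.000610352 V = -0.513306 V.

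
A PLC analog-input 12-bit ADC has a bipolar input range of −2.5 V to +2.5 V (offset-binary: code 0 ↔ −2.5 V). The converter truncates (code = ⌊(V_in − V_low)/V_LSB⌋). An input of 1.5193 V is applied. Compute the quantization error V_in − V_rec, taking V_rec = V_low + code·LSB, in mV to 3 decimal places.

0.745 mV

One LSB is 5 V / 4096 = 1.221 mV.
Scaled input = 3292.6106 LSBs, so code = 3292.
V_rec = (−2.5) + 3292·0.0012207 = 1.5185547 V.
V_in − V_rec = 0.000745312 V = 0.745 mV.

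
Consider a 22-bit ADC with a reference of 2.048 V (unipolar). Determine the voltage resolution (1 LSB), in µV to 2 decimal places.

0.49 µV

Full-scale span = 2.048 V.
LSB = 2.048 / 2^22 = 2.048 / 4194304 = 4.88281e-07 V = 0.49 µV.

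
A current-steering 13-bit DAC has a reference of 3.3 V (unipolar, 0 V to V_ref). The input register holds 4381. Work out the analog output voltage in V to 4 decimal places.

LSB = 3.3 V / 2^13 = 402.83 µV.
V_out = 0 + 4381 × 0.000402832 V = 1.76481 V.

1.7648 V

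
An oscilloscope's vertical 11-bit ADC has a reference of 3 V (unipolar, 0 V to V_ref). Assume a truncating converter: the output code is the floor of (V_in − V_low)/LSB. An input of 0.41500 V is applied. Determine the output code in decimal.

LSB = 3 V / 2048 = 1.465 mV.
Input sits at 283.307 steps above V_low.
⌊·⌋(283.307) = 283.

code 283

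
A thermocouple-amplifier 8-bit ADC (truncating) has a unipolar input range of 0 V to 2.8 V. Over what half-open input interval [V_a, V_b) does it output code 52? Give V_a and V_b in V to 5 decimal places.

LSB = 2.8/2^8 = 10.938 mV.
V_a = V_low + 52·LSB = 0.56875 V; V_b = V_low + 53·LSB = 0.579688 V.

[0.56875 V, 0.57969 V)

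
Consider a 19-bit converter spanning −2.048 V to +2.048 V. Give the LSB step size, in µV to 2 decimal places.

7.81 µV

Full-scale span = 4.096 V.
LSB = 4.096 / 2^19 = 4.096 / 524288 = 7.8125e-06 V = 7.81 µV.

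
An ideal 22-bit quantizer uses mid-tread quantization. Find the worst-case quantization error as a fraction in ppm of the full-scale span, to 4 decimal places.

0.1192 ppm

Rounding → worst-case error = ½ LSB = V_FS/2^23, so 1e+06/8388608 = 0.119209 ppm of full scale.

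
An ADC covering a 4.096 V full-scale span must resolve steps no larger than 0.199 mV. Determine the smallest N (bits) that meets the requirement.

15 bits

Number of steps required ≥ 4.096 V / 0.199 mV = 20582.91.
Need 2^N ≥ 20582.91; 2^14 = 16384, 2^15 = 32768.
Minimum N = 15.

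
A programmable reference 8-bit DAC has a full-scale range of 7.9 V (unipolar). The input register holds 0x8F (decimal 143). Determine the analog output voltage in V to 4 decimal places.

4.4129 V

LSB = 7.9 V / 2^8 = 30.859 mV.
Code 0x8F = 143 decimal.
V_out = 0 + 143 × 0.0308594 V = 4.41289 V.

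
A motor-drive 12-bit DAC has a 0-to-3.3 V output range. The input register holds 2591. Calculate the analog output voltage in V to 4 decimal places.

2.0875 V

LSB = 3.3 V / 2^12 = 0.806 mV.
V_out = 0 + 2591 × 0.000805664 V = 2.08748 V.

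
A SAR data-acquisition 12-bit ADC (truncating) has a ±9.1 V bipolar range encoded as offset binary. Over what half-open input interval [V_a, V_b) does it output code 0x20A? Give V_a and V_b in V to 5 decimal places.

LSB = 18.2/2^12 = 4.443 mV.
Code 0x20A = 522 decimal.
V_a = V_low + 522·LSB = -6.78057 V; V_b = V_low + 523·LSB = -6.77612 V.

[-6.78057 V, -6.77612 V)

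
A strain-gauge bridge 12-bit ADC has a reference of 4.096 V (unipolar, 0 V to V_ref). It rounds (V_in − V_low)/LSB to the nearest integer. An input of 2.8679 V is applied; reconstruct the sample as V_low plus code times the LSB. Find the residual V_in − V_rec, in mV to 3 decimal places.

Step size: 4.096 V ÷ 2^12 = 1.000 mV.
Scaled input = 2867.9000 LSBs, so code = 2868.
V_rec = 0 + 2868·0.001 = 2.868 V.
Difference: -0.0001 V → -0.100 mV.

-0.100 mV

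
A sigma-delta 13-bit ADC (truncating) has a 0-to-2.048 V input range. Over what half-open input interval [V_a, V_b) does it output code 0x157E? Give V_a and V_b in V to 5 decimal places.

LSB = 2.048/2^13 = 250.00 µV.
Code 0x157E = 5502 decimal.
V_a = V_low + 5502·LSB = 1.3755 V; V_b = V_low + 5503·LSB = 1.37575 V.

[1.37550 V, 1.37575 V)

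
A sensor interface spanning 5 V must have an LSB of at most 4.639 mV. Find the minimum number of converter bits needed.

11 bits

Number of steps required ≥ 5 V / 4.639 mV = 1077.82.
Need 2^N ≥ 1077.82; 2^10 = 1024, 2^11 = 2048.
Minimum N = 11.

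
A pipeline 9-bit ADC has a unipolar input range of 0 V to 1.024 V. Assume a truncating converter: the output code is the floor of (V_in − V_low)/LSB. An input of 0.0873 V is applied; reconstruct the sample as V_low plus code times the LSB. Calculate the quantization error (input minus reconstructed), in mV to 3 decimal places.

One LSB is 1.024 V / 512 = 2.000 mV.
(V_in − V_low)/LSB = (0.0873 − 0)/0.002 = 43.6500 → code 43 (floor).
V_rec = 0 + 43·0.002 = 0.086 V.
Difference: 0.0013 V → 1.300 mV.

1.300 mV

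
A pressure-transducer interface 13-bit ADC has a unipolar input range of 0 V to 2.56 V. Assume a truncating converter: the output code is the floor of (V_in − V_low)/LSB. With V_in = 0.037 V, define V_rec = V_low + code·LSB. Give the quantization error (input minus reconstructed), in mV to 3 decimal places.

0.125 mV

Step size: 2.56 V ÷ 2^13 = 312.50 µV.
(V_in − V_low)/LSB = (0.037 − 0)/0.0003125 = 118.4000 → code 118 (floor).
V_rec = 0 + 118·0.0003125 = 0.036875 V.
Difference: 0.000125 V → 0.125 mV.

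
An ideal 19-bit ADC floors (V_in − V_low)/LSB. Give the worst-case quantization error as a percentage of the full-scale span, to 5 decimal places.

0.00019 %

Truncating → worst-case error = 1 LSB = V_FS/2^19, so 100/524288 = 0.000190735 % of full scale.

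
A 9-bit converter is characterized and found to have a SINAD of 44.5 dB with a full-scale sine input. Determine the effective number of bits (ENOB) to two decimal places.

ENOB = (SINAD − 1.76) / 6.02 = (44.5 − 1.76)/6.02 = 7.100.

7.10 bits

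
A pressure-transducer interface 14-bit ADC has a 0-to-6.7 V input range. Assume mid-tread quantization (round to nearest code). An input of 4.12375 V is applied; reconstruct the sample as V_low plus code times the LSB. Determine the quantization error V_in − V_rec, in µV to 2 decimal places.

43.95 µV

Step size: 6.7 V ÷ 2^14 = 408.94 µV.
Scaled input = 10084.1075 LSBs, so code = 10084.
V_rec = 0 + 10084·0.000408936 = 4.1237061 V.
V_in − V_rec = 4.39453e-05 V = 43.95 µV.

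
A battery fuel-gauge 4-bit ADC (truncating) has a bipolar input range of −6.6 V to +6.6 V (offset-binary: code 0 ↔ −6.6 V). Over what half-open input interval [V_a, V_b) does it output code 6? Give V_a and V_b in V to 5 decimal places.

[-1.65000 V, -0.82500 V)

LSB = 13.2/2^4 = 0.8250 V.
V_a = V_low + 6·LSB = -1.65 V; V_b = V_low + 7·LSB = -0.825 V.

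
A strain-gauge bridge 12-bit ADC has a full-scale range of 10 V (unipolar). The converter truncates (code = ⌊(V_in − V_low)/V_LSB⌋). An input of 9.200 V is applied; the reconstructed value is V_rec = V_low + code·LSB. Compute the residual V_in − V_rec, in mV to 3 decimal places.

Step size: 10 V ÷ 2^12 = 2.441 mV.
(9.200 − 0)/0.00244141 = 3768.3200; ⌊·⌋ gives code 3768.
Code 3768 maps back to 0 + 3768×0.00244141 V = 9.1992188 V.
Error = 9.200 − 9.1992188 = 0.00078125 V = 0.781 mV.

0.781 mV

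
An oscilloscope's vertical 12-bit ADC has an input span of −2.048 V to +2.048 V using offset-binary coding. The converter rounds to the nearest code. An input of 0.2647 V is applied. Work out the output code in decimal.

code 2313

With 4096 levels over 4.096 V, one step is 1.000 mV.
(0.2647 − (−2.048)) / 0.001 = 2312.700 LSBs.
round(2312.700) = 2313.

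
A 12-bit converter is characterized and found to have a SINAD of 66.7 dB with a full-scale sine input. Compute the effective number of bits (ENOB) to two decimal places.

ENOB = (SINAD − 1.76) / 6.02 = (66.7 − 1.76)/6.02 = 10.787.

10.79 bits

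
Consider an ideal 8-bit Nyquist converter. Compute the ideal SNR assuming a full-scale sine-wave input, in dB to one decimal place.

SNR ≈ 6.02·N + 1.76 dB = 6.02·8 + 1.76 = 49.92 dB.

49.9 dB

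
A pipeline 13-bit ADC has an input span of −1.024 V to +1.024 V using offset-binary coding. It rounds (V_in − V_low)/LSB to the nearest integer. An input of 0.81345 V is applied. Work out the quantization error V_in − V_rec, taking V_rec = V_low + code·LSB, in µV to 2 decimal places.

-50.00 µV

One LSB is 2.048 V / 8192 = 250.00 µV.
(0.81345 − (−1.024))/0.00025 = 7349.8000; round gives code 7350.
Reconstructed: 0.8135 V.
Difference: -5e-05 V → -50.00 µV.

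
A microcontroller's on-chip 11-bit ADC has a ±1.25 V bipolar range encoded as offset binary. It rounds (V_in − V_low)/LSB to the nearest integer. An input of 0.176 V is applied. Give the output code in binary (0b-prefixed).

LSB = 2.5 V / 2048 = 1.221 mV.
Input sits at 1168.179 steps above V_low.
Round → code 1168.
In binary (0b-prefixed): 0b10010010000.

code 0b10010010000 (decimal 1168)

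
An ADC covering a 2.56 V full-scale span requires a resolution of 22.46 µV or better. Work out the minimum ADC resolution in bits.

Number of steps required ≥ 2.56 V / 22.46 µV = 113980.41.
Need 2^N ≥ 113980.41; 2^16 = 65536, 2^17 = 131072.
Minimum N = 17.

17 bits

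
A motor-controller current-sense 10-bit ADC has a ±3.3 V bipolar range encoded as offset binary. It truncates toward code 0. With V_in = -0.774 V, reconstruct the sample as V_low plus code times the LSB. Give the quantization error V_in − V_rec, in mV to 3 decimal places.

LSB = 6.6/2^10 = 6.445 mV.
(V_in − V_low)/LSB = (-0.774 − (−3.3))/0.00644531 = 391.9127 → code 391 (floor).
V_rec = (−3.3) + 391·0.00644531 = -0.77988281 V.
Error = -0.774 − (−0.77988281) = 0.00588281 V = 5.883 mV.

5.883 mV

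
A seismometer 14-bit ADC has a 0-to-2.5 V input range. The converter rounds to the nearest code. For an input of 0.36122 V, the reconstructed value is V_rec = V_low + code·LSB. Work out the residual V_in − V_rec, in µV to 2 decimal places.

LSB = 2.5/2^14 = 152.59 µV.
Scaled input = 2367.2914 LSBs, so code = 2367.
Code 2367 maps back to 0 + 2367×0.000152588 V = 0.36117554 V.
Difference: 4.44629e-05 V → 44.46 µV.

44.46 µV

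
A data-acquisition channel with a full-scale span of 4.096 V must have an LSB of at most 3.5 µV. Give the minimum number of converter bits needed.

21 bits

Number of steps required ≥ 4.096 V / 3.5 µV = 1170285.71.
Need 2^N ≥ 1170285.71; 2^20 = 1048576, 2^21 = 2097152.
Minimum N = 21.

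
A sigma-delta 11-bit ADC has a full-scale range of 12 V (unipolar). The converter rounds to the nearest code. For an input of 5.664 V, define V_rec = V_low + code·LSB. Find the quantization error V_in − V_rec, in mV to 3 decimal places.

-2.016 mV

One LSB is 12 V / 2048 = 5.859 mV.
(5.664 − 0)/0.00585938 = 966.6560; round gives code 967.
Reconstructed: 5.6660156 V.
Difference: -0.00201563 V → -2.016 mV.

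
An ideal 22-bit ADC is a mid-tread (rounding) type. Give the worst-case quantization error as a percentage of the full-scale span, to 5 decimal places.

Rounding → worst-case error = ½ LSB = V_FS/2^23, so 100/8388608 = 1.19209e-05 % of full scale.

0.00001 %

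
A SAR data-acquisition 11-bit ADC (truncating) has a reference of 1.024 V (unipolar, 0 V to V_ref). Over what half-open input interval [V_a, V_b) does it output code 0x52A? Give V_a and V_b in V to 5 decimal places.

LSB = 1.024/2^11 = 0.500 mV.
Code 0x52A = 1322 decimal.
V_a = V_low + 1322·LSB = 0.661 V; V_b = V_low + 1323·LSB = 0.6615 V.

[0.66100 V, 0.66150 V)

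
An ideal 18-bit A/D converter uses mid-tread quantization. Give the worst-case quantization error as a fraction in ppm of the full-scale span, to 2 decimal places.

Rounding → worst-case error = ½ LSB = V_FS/2^19, so 1e+06/524288 = 1.90735 ppm of full scale.

1.91 ppm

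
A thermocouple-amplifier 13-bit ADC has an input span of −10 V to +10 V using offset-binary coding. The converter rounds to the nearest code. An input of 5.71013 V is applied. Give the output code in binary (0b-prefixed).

Full-scale span = 20 V; LSB = 20/2^13 = 2.441 mV.
Input sits at 6434.869 steps above V_low.
round(6434.869) = 6435.
In binary (0b-prefixed): 0b1100100100011.

code 0b1100100100011 (decimal 6435)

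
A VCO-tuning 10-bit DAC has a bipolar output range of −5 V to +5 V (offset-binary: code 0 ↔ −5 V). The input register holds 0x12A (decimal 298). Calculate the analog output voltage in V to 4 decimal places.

LSB = 10 V / 2^10 = 9.766 mV.
Code 0x12A = 298 decimal.
V_out = (−5) + 298 × 0.00976562 V = -2.08984 V.

-2.0898 V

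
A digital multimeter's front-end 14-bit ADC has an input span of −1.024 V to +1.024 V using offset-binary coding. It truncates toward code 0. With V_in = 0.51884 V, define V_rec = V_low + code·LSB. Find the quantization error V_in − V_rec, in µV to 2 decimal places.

Step size: 2.048 V ÷ 2^14 = 125.00 µV.
Scaled input = 12342.7200 LSBs, so code = 12342.
V_rec = (−1.024) + 12342·0.000125 = 0.51875 V.
Difference: 9e-05 V → 90.00 µV.

90.00 µV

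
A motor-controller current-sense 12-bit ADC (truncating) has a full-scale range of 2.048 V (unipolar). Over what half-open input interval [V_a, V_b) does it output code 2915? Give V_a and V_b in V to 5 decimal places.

LSB = 2.048/2^12 = 0.500 mV.
V_a = V_low + 2915·LSB = 1.4575 V; V_b = V_low + 2916·LSB = 1.458 V.

[1.45750 V, 1.45800 V)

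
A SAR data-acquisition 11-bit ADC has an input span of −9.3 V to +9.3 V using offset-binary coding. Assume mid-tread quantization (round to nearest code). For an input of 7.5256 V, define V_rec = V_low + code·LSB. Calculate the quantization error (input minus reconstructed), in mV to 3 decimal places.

Step size: 18.6 V ÷ 2^11 = 9.082 mV.
(V_in − V_low)/LSB = (7.5256 − (−9.3))/0.00908203 = 1852.6252 → code 1853 (round).
Code 1853 maps back to (−9.3) + 1853×0.00908203 V = 7.5290039 V.
V_in − V_rec = -0.00340391 V = -3.404 mV.

-3.404 mV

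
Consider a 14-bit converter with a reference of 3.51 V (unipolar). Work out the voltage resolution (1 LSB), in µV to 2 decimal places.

214.23 µV

Full-scale span = 3.51 V.
LSB = 3.51 / 2^14 = 3.51 / 16384 = 0.000214233 V = 214.23 µV.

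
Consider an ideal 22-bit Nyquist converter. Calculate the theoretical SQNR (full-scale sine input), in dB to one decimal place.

SNR ≈ 6.02·N + 1.76 dB = 6.02·22 + 1.76 = 134.20 dB.

134.2 dB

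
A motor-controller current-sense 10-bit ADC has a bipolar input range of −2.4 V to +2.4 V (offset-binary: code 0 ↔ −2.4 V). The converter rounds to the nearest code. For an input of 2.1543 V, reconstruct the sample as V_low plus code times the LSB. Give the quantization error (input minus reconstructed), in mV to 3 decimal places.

-1.950 mV

Step size: 4.8 V ÷ 2^10 = 4.688 mV.
Scaled input = 971.5840 LSBs, so code = 972.
V_rec = (−2.4) + 972·0.0046875 = 2.15625 V.
V_in − V_rec = -0.00195 V = -1.950 mV.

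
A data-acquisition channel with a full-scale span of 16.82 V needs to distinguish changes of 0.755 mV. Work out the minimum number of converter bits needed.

15 bits

Number of steps required ≥ 16.82 V / 0.755 mV = 22278.15.
Need 2^N ≥ 22278.15; 2^14 = 16384, 2^15 = 32768.
Minimum N = 15.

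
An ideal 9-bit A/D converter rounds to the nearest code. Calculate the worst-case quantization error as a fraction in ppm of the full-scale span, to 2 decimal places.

Rounding → worst-case error = ½ LSB = V_FS/2^10, so 1e+06/1024 = 976.562 ppm of full scale.

976.56 ppm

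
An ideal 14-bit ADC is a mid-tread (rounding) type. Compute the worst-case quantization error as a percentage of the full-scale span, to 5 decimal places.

Rounding → worst-case error = ½ LSB = V_FS/2^15, so 100/32768 = 0.00305176 % of full scale.

0.00305 %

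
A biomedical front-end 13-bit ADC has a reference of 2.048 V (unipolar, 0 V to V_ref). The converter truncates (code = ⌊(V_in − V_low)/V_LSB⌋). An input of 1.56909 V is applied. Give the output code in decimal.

Full-scale span = 2.048 V; LSB = 2.048/2^13 = 250.00 µV.
Input sits at 6276.360 steps above V_low.
Floor → code 6276.

code 6276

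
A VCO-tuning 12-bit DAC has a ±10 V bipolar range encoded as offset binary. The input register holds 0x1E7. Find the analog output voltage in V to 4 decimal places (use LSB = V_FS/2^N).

LSB = 20 V / 2^12 = 4.883 mV.
Code 0x1E7 = 487 decimal.
V_out = (−10) + 487 × 0.00488281 V = -7.62207 V.

-7.6221 V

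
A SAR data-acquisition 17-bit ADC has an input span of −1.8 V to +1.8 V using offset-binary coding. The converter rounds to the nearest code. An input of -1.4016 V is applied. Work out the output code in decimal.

Full-scale span = 3.6 V; LSB = 3.6/2^17 = 27.47 µV.
Input sits at 14505.301 steps above V_low.
Round → code 14505.

code 14505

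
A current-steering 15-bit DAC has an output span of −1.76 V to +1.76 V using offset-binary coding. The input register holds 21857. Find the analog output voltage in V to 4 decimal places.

0.5879 V

LSB = 3.52 V / 2^15 = 107.42 µV.
V_out = (−1.76) + 21857 × 0.000107422 V = 0.58792 V.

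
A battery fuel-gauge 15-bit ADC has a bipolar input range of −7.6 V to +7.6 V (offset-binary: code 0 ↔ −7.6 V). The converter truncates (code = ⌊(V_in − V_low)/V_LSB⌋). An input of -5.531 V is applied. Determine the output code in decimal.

code 4460

With 32768 levels over 15.2 V, one step is 463.87 µV.
(-5.531 − (−7.6)) / 0.000463867 = 4460.328 LSBs.
⌊·⌋(4460.328) = 4460.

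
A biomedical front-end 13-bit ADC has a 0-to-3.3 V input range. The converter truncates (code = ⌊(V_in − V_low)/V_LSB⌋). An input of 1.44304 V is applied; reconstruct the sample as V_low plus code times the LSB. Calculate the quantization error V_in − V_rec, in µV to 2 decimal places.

Step size: 3.3 V ÷ 2^13 = 402.83 µV.
(V_in − V_low)/LSB = (1.44304 − 0)/0.000402832 = 3582.2375 → code 3582 (floor).
V_rec = 0 + 3582·0.000402832 = 1.4429443 V.
Error = 1.44304 − 1.4429443 = 9.56641e-05 V = 95.66 µV.

95.66 µV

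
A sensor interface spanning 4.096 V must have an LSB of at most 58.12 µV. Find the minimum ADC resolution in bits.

17 bits

Number of steps required ≥ 4.096 V / 58.12 µV = 70474.88.
Need 2^N ≥ 70474.88; 2^16 = 65536, 2^17 = 131072.
Minimum N = 17.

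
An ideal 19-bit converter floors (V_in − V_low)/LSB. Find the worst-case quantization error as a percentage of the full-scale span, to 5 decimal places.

Truncating → worst-case error = 1 LSB = V_FS/2^19, so 100/524288 = 0.000190735 % of full scale.

0.00019 %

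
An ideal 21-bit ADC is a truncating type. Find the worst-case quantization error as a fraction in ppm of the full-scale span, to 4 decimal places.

0.4768 ppm

Truncating → worst-case error = 1 LSB = V_FS/2^21, so 1e+06/2097152 = 0.476837 ppm of full scale.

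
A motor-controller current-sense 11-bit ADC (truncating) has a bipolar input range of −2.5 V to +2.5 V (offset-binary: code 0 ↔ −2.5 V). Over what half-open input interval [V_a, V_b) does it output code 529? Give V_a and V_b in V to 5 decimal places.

[-1.20850 V, -1.20605 V)

LSB = 5/2^11 = 2.441 mV.
V_a = V_low + 529·LSB = -1.2085 V; V_b = V_low + 530·LSB = -1.20605 V.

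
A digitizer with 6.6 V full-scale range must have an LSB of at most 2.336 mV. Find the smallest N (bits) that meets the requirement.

12 bits

Number of steps required ≥ 6.6 V / 2.336 mV = 2825.34.
Need 2^N ≥ 2825.34; 2^11 = 2048, 2^12 = 4096.
Minimum N = 12.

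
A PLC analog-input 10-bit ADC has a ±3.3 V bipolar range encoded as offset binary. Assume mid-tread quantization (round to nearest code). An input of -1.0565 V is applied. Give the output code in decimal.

code 348

Full-scale span = 6.6 V; LSB = 6.6/2^10 = 6.445 mV.
(V_in − V_low)/LSB = (-1.0565 − (−3.3)) / 0.00644531 = 348.082.
round(348.082) = 348.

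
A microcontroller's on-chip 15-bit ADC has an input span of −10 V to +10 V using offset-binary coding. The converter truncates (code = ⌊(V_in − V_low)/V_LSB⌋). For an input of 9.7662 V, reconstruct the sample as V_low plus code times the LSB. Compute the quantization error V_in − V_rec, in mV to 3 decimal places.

0.575 mV

One LSB is 20 V / 32768 = 0.610 mV.
Scaled input = 32384.9421 LSBs, so code = 32384.
Code 32384 maps back to (−10) + 32384×0.000610352 V = 9.765625 V.
Error = 9.7662 − 9.765625 = 0.000575 V = 0.575 mV.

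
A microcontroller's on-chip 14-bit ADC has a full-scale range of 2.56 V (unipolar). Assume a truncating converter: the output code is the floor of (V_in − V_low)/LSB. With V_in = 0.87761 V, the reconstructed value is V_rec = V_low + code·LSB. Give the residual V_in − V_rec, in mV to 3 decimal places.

0.110 mV

LSB = 2.56/2^14 = 156.25 µV.
Scaled input = 5616.7040 LSBs, so code = 5616.
Reconstructed: 0.8775 V.
V_in − V_rec = 0.00011 V = 0.110 mV.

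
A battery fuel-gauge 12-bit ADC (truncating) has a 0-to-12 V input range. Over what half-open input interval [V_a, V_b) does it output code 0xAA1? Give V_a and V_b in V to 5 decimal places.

LSB = 12/2^12 = 2.930 mV.
Code 0xAA1 = 2721 decimal.
V_a = V_low + 2721·LSB = 7.97168 V; V_b = V_low + 2722·LSB = 7.97461 V.

[7.97168 V, 7.97461 V)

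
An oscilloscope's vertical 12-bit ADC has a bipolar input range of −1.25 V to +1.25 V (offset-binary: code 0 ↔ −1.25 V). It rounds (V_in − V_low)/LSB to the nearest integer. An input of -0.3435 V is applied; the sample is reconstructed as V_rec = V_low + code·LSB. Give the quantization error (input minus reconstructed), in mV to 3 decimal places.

Step size: 2.5 V ÷ 2^12 = 0.610 mV.
Scaled input = 1485.2096 LSBs, so code = 1485.
Code 1485 maps back to (−1.25) + 1485×0.000610352 V = -0.34362793 V.
Error = -0.3435 − (−0.34362793) = 0.00012793 V = 0.128 mV.

0.128 mV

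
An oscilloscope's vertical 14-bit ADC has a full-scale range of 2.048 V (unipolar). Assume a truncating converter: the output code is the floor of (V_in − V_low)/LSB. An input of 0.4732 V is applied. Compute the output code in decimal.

code 3785

With 16384 levels over 2.048 V, one step is 125.00 µV.
(0.4732 − 0) / 0.000125 = 3785.600 LSBs.
So the output code is 3785.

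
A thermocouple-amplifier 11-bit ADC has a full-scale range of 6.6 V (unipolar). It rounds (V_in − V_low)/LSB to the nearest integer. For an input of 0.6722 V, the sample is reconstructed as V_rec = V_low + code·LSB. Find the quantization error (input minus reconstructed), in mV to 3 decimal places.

One LSB is 6.6 V / 2048 = 3.223 mV.
Scaled input = 208.5857 LSBs, so code = 209.
Code 209 maps back to 0 + 209×0.00322266 V = 0.67353516 V.
Difference: -0.00133516 V → -1.335 mV.

-1.335 mV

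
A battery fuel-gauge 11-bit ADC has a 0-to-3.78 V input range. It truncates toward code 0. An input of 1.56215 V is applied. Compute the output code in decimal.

code 846

LSB = 3.78 V / 2048 = 1.846 mV.
(1.56215 − 0) / 0.0018457 = 846.371 LSBs.
So the output code is 846.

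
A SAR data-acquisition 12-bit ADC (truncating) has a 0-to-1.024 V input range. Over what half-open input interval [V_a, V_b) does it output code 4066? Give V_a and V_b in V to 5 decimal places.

LSB = 1.024/2^12 = 250.00 µV.
V_a = V_low + 4066·LSB = 1.0165 V; V_b = V_low + 4067·LSB = 1.01675 V.

[1.01650 V, 1.01675 V)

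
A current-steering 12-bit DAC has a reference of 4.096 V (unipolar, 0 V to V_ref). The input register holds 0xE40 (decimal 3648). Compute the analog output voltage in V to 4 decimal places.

LSB = 4.096 V / 2^12 = 1.000 mV.
Code 0xE40 = 3648 decimal.
V_out = 0 + 3648 × 0.001 V = 3.648 V.

3.6480 V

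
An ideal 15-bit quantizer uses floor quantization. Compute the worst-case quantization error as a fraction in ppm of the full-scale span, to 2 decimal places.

Truncating → worst-case error = 1 LSB = V_FS/2^15, so 1e+06/32768 = 30.5176 ppm of full scale.

30.52 ppm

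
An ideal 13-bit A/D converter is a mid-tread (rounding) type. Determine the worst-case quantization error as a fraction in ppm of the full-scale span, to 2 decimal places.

61.04 ppm

Rounding → worst-case error = ½ LSB = V_FS/2^14, so 1e+06/16384 = 61.0352 ppm of full scale.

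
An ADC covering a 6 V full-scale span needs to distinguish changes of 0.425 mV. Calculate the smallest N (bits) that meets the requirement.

14 bits

Number of steps required ≥ 6 V / 0.425 mV = 14117.65.
Need 2^N ≥ 14117.65; 2^13 = 8192, 2^14 = 16384.
Minimum N = 14.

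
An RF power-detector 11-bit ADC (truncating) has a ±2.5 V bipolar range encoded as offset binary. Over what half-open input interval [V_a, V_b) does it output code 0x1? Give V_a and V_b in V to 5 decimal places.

LSB = 5/2^11 = 2.441 mV.
Code 0x1 = 1 decimal.
V_a = V_low + 1·LSB = -2.49756 V; V_b = V_low + 2·LSB = -2.49512 V.

[-2.49756 V, -2.49512 V)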